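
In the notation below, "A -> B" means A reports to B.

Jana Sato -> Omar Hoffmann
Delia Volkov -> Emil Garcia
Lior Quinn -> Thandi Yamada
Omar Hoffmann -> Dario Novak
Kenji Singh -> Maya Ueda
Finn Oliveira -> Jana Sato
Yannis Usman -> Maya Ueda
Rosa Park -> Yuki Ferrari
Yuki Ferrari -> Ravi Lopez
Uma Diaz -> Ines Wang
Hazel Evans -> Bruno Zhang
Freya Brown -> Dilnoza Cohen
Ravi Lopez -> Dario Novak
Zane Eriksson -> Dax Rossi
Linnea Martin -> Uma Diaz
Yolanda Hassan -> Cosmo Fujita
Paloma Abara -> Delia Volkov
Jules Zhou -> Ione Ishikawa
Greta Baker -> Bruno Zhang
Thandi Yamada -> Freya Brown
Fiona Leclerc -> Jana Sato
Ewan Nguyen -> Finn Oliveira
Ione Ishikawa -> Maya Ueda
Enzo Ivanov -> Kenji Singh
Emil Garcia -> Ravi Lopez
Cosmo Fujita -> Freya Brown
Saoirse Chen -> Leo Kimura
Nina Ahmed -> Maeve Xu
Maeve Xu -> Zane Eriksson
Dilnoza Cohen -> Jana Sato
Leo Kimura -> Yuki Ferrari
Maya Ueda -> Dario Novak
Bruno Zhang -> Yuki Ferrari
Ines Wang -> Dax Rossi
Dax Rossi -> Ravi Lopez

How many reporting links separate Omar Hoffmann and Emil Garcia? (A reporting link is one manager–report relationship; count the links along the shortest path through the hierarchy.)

Omar Hoffmann is 1 level below Dario Novak, and Emil Garcia is 2 levels below Dario Novak (their lowest common manager). The shortest path runs up from Omar Hoffmann to Dario Novak and back down to Emil Garcia: 1 + 2 = 3 links.

3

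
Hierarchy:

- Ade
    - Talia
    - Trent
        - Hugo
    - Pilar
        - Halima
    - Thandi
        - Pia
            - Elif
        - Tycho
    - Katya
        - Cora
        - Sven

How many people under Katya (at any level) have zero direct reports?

The people in Katya's organization with no one reporting to them are Sven, Cora. That is 2.

2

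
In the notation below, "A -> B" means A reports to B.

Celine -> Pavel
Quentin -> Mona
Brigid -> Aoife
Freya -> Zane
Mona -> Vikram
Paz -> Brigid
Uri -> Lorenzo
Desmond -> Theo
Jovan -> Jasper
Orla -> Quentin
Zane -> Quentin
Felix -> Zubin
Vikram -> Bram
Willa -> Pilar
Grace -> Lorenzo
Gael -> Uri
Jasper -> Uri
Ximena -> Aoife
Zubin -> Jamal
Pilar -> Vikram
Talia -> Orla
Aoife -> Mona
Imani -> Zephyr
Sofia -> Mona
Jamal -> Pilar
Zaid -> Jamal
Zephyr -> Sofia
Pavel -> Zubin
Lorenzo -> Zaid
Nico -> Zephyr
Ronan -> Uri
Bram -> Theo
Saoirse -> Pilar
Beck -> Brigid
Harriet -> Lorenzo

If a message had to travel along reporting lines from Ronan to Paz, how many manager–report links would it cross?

10

Ronan is 6 levels below Vikram, and Paz is 4 levels below Vikram (their lowest common manager). The shortest path runs up from Ronan to Vikram and back down to Paz: 6 + 4 = 10 links.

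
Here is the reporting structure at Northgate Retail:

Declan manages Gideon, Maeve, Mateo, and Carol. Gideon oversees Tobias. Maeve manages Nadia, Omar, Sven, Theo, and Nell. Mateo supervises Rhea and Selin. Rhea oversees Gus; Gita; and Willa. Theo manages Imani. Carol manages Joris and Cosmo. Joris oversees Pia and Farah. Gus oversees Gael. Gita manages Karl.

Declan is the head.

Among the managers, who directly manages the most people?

Maeve

Direct-report counts: Declan has 4; Carol has 2; Joris has 2; Mateo has 2; Rhea has 3; Gita has 1; Gus has 1; Maeve has 5; Theo has 1; Gideon has 1. The largest is 5, held by Maeve.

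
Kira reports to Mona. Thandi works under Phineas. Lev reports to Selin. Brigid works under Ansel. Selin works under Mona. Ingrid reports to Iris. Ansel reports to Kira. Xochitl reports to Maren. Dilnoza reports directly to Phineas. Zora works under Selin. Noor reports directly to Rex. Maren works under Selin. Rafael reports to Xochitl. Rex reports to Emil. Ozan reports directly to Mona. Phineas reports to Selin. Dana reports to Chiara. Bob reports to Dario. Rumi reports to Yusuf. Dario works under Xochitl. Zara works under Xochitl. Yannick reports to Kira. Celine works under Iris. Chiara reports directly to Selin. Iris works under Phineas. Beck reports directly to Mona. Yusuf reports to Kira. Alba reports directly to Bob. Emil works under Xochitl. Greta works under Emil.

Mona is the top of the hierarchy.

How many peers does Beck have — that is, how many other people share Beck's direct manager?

3

Beck reports to Mona. Mona's other direct reports are Kira, Selin, Ozan — 3 peers.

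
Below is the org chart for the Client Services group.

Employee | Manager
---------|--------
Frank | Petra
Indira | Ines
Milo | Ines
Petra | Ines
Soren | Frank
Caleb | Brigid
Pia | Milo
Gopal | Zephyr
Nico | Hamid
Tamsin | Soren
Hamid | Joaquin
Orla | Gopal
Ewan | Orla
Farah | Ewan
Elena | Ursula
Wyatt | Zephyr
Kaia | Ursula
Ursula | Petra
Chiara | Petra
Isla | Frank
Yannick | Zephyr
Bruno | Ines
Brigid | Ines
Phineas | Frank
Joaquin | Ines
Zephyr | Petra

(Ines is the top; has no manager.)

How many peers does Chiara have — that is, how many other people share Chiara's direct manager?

Chiara reports to Petra. Petra's other direct reports are Ursula, Zephyr, Frank — 3 peers.

3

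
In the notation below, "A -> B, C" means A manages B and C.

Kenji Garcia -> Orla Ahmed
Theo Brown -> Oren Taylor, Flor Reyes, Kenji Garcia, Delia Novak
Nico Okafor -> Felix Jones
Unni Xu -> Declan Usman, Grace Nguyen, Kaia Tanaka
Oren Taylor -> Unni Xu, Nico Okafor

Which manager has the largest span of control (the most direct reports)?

Theo Brown

Direct-report counts: Theo Brown has 4; Kenji Garcia has 1; Oren Taylor has 2; Nico Okafor has 1; Unni Xu has 3. The largest is 4, held by Theo Brown.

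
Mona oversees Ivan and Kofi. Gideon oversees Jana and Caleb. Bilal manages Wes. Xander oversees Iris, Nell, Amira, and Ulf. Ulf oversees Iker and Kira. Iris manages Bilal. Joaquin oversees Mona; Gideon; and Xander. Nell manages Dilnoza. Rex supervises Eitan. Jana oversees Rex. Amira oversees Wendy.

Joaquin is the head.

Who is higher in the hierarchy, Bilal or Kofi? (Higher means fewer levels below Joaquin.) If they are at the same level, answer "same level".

Bilal is 3 levels below Joaquin; Kofi is 2. Kofi is higher.

Kofi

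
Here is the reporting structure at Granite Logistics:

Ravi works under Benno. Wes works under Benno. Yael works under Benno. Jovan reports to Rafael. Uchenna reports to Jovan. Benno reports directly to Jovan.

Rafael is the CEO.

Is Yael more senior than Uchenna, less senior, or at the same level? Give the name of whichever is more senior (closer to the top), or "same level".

Yael is 3 levels below Rafael; Uchenna is 2. Uchenna is higher.

Uchenna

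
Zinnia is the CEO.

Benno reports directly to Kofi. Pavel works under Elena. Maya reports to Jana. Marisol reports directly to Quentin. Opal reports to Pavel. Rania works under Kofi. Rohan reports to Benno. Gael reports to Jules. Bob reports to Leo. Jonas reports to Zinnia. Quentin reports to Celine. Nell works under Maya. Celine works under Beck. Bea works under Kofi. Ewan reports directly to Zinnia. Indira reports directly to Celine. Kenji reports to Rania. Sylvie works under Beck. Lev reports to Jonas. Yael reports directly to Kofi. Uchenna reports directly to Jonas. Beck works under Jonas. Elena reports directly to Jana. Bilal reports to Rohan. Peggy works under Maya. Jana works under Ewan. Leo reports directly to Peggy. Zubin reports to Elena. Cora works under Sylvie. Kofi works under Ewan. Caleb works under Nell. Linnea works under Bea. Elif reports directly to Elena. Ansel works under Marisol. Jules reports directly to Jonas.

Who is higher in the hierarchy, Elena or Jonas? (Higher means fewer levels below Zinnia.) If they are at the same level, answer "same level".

Elena is 3 levels below Zinnia; Jonas is 1. Jonas is higher.

Jonas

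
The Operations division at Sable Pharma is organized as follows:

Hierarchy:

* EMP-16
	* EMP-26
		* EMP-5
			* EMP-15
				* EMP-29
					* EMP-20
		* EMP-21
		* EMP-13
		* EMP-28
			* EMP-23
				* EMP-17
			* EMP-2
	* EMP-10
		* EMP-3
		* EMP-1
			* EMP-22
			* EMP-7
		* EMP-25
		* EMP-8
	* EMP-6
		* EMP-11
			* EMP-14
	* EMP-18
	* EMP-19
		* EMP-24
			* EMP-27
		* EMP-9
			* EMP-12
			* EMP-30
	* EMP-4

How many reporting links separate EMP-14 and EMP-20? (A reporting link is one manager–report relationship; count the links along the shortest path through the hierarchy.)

EMP-14 is 3 levels below EMP-16, and EMP-20 is 5 levels below EMP-16 (their lowest common manager). The shortest path runs up from EMP-14 to EMP-16 and back down to EMP-20: 3 + 5 = 8 links.

8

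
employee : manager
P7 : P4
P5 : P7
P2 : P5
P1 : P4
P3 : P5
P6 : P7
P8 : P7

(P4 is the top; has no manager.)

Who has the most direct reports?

Direct-report counts: P4 has 2; P7 has 3; P5 has 2. The largest is 3, held by P7.

P7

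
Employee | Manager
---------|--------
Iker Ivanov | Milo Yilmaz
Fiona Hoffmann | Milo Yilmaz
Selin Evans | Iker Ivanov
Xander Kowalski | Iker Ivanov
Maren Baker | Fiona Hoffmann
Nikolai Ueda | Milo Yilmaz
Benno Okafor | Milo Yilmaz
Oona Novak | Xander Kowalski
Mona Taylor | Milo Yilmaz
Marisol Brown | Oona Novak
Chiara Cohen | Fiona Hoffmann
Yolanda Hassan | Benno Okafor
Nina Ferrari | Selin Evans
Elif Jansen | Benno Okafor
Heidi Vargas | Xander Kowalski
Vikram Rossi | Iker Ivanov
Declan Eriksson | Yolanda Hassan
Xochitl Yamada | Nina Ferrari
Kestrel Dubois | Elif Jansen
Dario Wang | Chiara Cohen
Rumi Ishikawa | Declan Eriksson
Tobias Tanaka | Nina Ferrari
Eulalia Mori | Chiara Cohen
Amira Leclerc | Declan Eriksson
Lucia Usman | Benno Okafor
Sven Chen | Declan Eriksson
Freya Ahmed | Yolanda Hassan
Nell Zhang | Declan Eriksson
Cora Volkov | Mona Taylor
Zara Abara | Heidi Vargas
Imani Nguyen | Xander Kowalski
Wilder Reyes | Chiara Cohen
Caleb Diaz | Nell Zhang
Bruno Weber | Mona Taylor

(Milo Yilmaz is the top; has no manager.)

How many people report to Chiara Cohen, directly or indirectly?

3

Chiara Cohen directly manages Dario Wang, Eulalia Mori, Wilder Reyes. Dario Wang has no reports. Eulalia Mori has no reports. Wilder Reyes has no reports. So Chiara Cohen's organization is 3 direct reports plus everyone under them: 1 + 1 + 1 = 3.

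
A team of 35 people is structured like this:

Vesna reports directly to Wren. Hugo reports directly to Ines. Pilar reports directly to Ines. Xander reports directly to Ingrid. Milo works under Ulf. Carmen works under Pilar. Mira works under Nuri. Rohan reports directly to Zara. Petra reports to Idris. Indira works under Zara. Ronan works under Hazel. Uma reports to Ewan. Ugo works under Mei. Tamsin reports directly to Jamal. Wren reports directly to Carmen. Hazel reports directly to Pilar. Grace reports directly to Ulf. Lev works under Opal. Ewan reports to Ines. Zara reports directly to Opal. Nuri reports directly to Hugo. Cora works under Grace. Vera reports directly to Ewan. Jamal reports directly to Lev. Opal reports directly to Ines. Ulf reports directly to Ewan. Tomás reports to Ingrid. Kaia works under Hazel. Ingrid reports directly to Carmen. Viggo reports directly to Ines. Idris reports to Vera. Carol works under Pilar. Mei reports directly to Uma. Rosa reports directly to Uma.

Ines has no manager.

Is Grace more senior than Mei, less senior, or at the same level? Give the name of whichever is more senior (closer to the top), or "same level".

same level

Both Grace and Mei are 3 levels below Ines.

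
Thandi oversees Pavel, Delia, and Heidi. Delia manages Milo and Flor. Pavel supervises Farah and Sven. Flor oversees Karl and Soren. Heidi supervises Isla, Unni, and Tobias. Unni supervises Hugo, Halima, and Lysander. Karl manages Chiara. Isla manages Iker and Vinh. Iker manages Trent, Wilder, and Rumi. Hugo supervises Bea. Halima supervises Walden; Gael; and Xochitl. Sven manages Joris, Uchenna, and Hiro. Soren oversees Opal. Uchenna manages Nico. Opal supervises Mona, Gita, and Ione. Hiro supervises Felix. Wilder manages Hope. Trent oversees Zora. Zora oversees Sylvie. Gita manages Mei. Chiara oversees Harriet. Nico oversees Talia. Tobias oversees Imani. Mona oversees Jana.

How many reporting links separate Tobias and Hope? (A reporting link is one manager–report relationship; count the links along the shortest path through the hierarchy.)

5

Tobias is 1 level below Heidi, and Hope is 4 levels below Heidi (their lowest common manager). The shortest path runs up from Tobias to Heidi and back down to Hope: 1 + 4 = 5 links.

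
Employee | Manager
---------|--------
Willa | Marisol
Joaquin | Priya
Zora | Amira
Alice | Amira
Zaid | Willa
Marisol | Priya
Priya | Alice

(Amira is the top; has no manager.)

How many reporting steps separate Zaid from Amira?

5

Chain from Zaid up to Amira: Zaid → Willa → Marisol → Priya → Alice → Amira. That is 5 steps up, so Zaid is 5 levels below Amira.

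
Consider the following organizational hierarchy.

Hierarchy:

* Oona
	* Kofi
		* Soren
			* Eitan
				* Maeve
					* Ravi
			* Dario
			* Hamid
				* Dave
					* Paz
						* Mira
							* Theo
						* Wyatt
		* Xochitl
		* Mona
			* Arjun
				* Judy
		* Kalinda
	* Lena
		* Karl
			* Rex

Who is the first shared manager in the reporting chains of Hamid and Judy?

Kofi

Hamid's chain of managers is Soren, Kofi, Oona. Judy's chain of managers is Arjun, Mona, Kofi, Oona. The first manager that appears in both chains is Kofi.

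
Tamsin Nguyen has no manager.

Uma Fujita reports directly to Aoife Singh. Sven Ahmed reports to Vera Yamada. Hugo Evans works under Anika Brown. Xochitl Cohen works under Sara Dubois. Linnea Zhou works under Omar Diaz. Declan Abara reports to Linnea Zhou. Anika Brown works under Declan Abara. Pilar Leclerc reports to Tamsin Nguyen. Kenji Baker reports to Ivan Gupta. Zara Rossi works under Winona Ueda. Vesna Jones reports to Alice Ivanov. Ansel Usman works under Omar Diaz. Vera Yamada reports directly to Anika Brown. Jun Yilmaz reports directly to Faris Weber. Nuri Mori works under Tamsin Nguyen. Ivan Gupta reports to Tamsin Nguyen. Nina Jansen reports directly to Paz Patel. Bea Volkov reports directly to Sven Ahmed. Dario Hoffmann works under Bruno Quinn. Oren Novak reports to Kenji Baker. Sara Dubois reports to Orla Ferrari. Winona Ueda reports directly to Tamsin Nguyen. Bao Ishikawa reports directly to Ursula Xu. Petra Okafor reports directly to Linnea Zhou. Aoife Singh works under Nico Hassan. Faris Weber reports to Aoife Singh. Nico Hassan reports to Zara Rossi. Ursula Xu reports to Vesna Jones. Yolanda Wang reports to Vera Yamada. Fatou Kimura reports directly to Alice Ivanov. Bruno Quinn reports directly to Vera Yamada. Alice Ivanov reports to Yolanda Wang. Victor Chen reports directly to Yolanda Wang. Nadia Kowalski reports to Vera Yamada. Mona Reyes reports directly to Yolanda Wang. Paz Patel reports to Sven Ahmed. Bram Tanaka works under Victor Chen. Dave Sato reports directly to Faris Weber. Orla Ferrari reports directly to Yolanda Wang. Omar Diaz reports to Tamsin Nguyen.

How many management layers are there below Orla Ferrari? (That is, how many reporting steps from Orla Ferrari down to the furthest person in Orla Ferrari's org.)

2

The longest chain under Orla Ferrari runs Orla Ferrari → Sara Dubois → Xochitl Cohen, which is 2 levels below Orla Ferrari.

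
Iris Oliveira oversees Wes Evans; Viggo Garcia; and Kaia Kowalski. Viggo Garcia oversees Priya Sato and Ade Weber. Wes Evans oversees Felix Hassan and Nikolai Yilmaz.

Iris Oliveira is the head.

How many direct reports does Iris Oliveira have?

Iris Oliveira directly manages Viggo Garcia, Wes Evans, Kaia Kowalski. That is 3 direct reports.

3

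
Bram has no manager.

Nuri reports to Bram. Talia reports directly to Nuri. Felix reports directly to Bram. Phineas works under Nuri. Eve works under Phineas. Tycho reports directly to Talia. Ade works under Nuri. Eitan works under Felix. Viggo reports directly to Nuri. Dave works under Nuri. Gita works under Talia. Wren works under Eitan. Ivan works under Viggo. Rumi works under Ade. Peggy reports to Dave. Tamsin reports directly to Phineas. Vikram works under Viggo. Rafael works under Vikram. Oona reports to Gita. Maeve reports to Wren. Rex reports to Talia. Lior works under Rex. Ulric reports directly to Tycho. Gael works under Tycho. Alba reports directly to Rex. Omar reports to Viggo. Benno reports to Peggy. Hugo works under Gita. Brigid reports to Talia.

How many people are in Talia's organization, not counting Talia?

Talia directly manages Tycho, Gita, Rex, Brigid. Under Tycho: Gael, Ulric (2). Under Gita: Hugo, Oona (2). Under Rex: Alba, Lior (2). Brigid has no reports. So Talia's organization is 4 direct reports plus everyone under them: 3 + 3 + 3 + 1 = 10.

10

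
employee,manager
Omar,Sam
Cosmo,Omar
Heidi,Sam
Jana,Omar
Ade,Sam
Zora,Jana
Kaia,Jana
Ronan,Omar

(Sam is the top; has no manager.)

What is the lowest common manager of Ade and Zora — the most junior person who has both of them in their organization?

Sam

Ade's chain of managers is Sam. Zora's chain of managers is Jana, Omar, Sam. The first manager that appears in both chains is Sam.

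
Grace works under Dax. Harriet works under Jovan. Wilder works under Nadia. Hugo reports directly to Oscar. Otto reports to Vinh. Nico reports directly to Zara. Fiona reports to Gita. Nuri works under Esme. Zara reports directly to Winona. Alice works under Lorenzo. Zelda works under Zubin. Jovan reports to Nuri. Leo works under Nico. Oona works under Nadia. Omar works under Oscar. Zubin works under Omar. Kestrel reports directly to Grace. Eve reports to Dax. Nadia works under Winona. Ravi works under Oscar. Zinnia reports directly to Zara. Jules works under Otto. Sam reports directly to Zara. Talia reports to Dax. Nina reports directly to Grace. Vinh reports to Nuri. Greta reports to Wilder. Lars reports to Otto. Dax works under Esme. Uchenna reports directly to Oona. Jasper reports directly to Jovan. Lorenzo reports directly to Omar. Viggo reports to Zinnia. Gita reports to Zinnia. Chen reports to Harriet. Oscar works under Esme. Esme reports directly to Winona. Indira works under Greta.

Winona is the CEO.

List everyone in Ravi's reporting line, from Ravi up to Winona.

Ravi reports to Oscar. Oscar reports to Esme. Esme reports to Winona. Winona is at the top.

Ravi -> Oscar -> Esme -> Winona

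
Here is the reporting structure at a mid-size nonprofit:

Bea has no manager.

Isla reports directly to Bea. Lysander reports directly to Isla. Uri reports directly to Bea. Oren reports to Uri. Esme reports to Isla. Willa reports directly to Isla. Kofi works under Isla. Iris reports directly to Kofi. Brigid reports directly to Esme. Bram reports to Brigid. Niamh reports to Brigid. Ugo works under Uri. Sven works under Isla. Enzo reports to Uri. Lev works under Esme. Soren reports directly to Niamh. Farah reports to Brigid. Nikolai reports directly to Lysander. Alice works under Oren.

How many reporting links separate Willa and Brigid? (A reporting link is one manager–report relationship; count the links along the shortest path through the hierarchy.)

Willa is 1 level below Isla, and Brigid is 2 levels below Isla (their lowest common manager). The shortest path runs up from Willa to Isla and back down to Brigid: 1 + 2 = 3 links.

3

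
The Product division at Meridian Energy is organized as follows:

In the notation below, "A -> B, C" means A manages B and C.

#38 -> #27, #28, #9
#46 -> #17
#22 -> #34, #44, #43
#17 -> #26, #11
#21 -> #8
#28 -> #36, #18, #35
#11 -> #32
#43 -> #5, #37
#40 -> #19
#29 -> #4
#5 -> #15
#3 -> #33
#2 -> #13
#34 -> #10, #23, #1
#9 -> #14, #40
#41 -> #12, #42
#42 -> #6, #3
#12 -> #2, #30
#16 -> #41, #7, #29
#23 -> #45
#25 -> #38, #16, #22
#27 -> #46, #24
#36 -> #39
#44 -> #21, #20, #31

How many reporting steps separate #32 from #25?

6

Chain from #32 up to #25: #32 → #11 → #17 → #46 → #27 → #38 → #25. That is 6 steps up, so #32 is 6 levels below #25.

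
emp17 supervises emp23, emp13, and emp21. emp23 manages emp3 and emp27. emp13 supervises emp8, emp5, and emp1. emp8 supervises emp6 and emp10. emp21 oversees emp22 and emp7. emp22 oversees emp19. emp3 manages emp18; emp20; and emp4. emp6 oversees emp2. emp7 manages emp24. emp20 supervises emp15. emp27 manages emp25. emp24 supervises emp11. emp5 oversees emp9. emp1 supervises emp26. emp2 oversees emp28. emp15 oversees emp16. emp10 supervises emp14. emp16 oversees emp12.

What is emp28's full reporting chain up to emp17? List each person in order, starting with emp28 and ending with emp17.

emp28 reports to emp2. emp2 reports to emp6. emp6 reports to emp8. emp8 reports to emp13. emp13 reports to emp17. emp17 is at the top.

emp28 -> emp2 -> emp6 -> emp8 -> emp13 -> emp17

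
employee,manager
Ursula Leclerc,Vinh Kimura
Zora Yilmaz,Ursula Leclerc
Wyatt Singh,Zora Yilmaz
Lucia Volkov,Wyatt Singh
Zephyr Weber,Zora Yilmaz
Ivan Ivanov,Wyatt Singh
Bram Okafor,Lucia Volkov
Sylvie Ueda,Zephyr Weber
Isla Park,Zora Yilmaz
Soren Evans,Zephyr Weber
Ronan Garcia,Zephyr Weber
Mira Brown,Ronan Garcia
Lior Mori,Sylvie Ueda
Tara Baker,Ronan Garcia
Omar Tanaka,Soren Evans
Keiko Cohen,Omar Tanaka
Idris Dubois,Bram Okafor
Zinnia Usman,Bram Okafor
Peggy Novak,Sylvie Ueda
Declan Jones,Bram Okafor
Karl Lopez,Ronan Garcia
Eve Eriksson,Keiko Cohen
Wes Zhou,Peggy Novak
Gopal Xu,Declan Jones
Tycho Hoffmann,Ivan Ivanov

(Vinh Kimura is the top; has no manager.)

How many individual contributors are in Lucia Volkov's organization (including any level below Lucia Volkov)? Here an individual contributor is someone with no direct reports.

The people in Lucia Volkov's organization with no one reporting to them are Gopal Xu, Zinnia Usman, Idris Dubois. That is 3.

3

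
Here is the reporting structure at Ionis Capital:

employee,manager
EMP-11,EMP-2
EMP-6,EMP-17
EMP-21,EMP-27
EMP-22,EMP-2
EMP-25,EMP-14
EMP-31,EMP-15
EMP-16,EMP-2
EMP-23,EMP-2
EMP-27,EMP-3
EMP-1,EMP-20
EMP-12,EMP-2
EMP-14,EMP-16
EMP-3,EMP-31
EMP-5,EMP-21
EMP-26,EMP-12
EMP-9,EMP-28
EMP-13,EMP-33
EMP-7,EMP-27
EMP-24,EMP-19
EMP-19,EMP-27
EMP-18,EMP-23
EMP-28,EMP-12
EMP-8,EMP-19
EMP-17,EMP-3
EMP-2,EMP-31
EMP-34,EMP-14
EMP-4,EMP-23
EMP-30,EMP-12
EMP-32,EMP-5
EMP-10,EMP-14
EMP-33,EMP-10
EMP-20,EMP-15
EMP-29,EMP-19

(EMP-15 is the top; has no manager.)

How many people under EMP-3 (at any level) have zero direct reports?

6

The people in EMP-3's organization with no one reporting to them are EMP-6, EMP-7, EMP-32, EMP-29, EMP-8, EMP-24. That is 6.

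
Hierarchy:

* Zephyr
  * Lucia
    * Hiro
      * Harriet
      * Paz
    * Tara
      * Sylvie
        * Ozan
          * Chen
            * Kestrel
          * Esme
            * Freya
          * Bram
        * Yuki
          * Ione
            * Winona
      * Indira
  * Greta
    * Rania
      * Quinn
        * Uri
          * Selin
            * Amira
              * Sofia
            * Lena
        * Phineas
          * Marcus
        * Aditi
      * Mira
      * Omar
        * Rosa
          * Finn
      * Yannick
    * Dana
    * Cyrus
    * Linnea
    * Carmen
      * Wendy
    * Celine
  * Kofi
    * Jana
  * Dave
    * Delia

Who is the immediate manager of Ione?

Ione reports directly to Yuki.

Yuki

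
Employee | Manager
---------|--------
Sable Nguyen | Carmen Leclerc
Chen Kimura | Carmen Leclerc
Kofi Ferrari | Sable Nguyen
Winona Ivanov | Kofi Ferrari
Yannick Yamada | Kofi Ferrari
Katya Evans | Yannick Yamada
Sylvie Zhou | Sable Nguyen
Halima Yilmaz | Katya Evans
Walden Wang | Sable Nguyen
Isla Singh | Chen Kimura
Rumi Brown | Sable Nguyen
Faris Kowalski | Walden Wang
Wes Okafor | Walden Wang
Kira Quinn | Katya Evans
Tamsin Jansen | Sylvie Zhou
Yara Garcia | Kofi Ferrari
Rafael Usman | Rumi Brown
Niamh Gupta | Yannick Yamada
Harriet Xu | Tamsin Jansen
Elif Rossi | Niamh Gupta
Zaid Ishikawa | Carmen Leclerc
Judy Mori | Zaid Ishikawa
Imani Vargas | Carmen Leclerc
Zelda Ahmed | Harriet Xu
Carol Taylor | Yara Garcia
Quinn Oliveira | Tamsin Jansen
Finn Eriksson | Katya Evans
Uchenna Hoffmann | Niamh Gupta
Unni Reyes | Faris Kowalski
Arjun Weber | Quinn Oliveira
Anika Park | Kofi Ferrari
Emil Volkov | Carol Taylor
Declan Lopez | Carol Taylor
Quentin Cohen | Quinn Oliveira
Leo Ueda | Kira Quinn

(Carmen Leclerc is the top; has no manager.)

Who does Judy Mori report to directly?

Judy Mori reports directly to Zaid Ishikawa.

Zaid Ishikawa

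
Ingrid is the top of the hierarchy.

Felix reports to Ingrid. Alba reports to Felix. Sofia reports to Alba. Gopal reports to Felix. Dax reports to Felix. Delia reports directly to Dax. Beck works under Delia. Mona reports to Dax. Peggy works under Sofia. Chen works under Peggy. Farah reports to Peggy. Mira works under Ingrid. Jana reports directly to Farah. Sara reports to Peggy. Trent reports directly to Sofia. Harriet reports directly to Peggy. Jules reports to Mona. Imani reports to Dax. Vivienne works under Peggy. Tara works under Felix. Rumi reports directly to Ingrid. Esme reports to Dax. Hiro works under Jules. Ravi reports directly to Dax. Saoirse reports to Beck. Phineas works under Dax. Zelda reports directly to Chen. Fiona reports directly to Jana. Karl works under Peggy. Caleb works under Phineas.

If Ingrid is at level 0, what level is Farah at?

Chain from Farah up to Ingrid: Farah → Peggy → Sofia → Alba → Felix → Ingrid. That is 5 steps up, so Farah is 5 levels below Ingrid.

5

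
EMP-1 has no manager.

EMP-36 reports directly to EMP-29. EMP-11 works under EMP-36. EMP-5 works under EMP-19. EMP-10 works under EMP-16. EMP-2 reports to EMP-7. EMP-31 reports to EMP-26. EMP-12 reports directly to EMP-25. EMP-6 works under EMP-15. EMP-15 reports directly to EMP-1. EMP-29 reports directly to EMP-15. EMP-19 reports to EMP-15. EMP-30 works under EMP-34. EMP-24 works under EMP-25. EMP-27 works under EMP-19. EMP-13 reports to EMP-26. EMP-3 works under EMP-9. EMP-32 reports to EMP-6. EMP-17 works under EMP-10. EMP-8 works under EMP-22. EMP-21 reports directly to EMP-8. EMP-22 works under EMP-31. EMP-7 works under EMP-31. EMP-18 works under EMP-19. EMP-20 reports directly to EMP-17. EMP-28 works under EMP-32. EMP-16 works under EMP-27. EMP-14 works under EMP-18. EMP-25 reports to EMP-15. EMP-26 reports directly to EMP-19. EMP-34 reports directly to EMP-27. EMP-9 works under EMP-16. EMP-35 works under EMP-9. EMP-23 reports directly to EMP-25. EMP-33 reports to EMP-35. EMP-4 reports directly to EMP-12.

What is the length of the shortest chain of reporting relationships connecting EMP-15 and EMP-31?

3

EMP-31 is in EMP-15's organization: the chain from EMP-31 up to EMP-15 is EMP-31 → EMP-26 → EMP-19 → EMP-15, which is 3 links.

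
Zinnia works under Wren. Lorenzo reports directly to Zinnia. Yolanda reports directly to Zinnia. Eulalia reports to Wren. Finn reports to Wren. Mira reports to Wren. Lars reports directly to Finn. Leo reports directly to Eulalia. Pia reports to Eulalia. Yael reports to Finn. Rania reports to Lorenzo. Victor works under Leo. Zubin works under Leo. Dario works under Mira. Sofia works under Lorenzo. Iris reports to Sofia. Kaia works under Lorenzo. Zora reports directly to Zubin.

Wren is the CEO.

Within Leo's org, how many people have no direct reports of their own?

The people in Leo's organization with no one reporting to them are Zora, Victor. That is 2.

2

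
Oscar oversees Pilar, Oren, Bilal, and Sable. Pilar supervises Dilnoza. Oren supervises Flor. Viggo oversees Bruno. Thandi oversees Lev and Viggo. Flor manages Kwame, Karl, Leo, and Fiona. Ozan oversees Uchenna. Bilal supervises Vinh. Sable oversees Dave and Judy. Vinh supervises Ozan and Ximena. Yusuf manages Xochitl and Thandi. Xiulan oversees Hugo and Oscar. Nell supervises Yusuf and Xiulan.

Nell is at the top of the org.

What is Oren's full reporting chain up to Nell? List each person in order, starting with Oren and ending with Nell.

Oren -> Oscar -> Xiulan -> Nell

Oren reports to Oscar. Oscar reports to Xiulan. Xiulan reports to Nell. Nell is at the top.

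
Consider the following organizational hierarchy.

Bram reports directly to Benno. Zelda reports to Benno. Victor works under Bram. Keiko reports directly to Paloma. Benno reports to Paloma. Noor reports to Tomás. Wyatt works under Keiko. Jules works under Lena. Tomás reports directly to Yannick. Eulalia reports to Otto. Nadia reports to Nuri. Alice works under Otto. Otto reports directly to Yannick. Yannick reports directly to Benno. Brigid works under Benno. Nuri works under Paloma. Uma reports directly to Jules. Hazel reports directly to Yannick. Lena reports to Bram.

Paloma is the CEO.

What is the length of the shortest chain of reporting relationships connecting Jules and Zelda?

Jules is 3 levels below Benno, and Zelda is 1 level below Benno (their lowest common manager). The shortest path runs up from Jules to Benno and back down to Zelda: 3 + 1 = 4 links.

4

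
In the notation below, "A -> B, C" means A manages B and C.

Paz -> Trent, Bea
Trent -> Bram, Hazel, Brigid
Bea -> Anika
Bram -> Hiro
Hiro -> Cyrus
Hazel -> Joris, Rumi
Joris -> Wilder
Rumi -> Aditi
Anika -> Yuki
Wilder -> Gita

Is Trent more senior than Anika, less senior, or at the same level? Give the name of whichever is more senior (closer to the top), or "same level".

Trent

Trent is 1 level below Paz; Anika is 2. Trent is higher.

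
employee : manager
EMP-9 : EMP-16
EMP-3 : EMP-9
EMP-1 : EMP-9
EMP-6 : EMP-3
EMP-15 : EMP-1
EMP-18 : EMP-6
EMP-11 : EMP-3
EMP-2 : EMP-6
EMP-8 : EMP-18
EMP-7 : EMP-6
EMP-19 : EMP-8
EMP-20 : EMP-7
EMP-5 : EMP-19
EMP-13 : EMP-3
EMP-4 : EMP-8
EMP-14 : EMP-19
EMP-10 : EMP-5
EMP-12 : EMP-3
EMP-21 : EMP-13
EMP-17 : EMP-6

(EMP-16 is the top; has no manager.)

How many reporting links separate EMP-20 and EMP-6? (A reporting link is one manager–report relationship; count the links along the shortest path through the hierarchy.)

2

EMP-20 is in EMP-6's organization: the chain from EMP-20 up to EMP-6 is EMP-20 → EMP-7 → EMP-6, which is 2 links.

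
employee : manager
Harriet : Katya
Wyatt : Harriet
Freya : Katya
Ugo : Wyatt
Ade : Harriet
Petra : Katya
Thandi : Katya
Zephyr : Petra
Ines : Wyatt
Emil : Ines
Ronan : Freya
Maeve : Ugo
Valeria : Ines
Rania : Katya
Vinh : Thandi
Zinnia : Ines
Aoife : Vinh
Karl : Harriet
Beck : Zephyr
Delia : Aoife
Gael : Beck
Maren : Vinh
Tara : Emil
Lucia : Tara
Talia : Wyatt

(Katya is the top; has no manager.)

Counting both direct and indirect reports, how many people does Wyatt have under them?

9

Wyatt directly manages Ugo, Ines, Talia. Under Ugo: Maeve (1). Under Ines: Zinnia, Valeria, Emil, Tara, Lucia (5). Talia has no reports. So Wyatt's organization is 3 direct reports plus everyone under them: 2 + 6 + 1 = 9.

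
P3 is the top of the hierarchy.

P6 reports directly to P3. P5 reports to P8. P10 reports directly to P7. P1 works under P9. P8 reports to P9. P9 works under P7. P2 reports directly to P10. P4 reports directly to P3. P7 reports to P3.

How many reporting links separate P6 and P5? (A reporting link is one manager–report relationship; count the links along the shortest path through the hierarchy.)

P6 is 1 level below P3, and P5 is 4 levels below P3 (their lowest common manager). The shortest path runs up from P6 to P3 and back down to P5: 1 + 4 = 5 links.

5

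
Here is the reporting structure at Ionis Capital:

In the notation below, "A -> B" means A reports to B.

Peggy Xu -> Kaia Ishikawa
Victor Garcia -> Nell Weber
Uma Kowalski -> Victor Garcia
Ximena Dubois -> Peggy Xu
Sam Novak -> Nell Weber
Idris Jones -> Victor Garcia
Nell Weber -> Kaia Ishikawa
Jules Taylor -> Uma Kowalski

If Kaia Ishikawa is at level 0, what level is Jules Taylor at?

Chain from Jules Taylor up to Kaia Ishikawa: Jules Taylor → Uma Kowalski → Victor Garcia → Nell Weber → Kaia Ishikawa. That is 4 steps up, so Jules Taylor is 4 levels below Kaia Ishikawa.

4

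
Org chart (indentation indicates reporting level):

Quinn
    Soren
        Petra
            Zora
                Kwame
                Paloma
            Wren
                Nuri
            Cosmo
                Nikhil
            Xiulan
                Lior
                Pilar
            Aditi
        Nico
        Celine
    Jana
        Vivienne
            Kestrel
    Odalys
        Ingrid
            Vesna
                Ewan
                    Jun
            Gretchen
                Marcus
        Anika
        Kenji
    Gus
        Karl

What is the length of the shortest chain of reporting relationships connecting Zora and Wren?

2

Zora is 1 level below Petra, and Wren is 1 level below Petra (their lowest common manager). The shortest path runs up from Zora to Petra and back down to Wren: 1 + 1 = 2 links.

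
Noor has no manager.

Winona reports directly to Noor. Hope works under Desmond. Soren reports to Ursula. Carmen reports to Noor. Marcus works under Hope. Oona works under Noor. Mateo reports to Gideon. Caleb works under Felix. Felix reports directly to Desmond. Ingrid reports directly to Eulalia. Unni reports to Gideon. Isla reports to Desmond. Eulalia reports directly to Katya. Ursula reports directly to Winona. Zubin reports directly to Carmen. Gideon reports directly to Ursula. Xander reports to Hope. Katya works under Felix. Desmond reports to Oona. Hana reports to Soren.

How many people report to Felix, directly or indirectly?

Felix directly manages Caleb, Katya. Caleb has no reports. Under Katya: Eulalia, Ingrid (2). So Felix's organization is 2 direct reports plus everyone under them: 1 + 3 = 4.

4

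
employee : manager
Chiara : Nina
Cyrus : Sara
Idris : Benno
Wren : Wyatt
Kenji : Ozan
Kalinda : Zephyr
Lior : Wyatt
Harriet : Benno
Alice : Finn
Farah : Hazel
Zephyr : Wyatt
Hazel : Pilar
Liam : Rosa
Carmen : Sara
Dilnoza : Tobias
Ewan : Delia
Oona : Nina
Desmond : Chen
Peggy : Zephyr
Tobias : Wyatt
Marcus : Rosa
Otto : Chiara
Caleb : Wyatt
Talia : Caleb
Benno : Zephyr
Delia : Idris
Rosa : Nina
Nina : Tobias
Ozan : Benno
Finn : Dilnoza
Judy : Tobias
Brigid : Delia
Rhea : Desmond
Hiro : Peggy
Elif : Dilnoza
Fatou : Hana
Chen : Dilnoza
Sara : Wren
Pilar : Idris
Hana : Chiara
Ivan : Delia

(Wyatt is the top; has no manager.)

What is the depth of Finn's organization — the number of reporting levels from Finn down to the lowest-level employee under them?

The longest chain under Finn runs Finn → Alice, which is 1 level below Finn.

1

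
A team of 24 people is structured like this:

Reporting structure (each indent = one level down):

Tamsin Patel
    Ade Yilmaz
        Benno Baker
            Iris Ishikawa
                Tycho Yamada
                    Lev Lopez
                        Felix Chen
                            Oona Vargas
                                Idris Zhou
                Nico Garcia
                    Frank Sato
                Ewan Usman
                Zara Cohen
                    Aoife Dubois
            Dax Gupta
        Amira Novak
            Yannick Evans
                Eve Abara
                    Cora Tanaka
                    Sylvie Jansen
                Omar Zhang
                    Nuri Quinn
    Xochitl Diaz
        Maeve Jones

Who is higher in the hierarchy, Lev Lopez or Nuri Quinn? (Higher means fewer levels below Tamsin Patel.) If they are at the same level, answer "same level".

same level

Both Lev Lopez and Nuri Quinn are 5 levels below Tamsin Patel.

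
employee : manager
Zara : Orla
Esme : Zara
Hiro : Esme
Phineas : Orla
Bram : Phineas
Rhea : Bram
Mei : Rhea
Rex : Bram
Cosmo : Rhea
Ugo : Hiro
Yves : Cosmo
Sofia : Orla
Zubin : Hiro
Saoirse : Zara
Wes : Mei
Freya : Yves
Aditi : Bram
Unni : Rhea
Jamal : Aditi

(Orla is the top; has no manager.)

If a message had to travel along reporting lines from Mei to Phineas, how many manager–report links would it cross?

Mei is in Phineas's organization: the chain from Mei up to Phineas is Mei → Rhea → Bram → Phineas, which is 3 links.

3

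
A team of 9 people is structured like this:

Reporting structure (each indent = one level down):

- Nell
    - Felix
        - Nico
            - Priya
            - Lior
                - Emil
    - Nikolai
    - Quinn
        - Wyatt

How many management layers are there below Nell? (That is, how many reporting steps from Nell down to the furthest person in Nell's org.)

4

The longest chain under Nell runs Nell → Felix → Nico → Lior → Emil, which is 4 levels below Nell.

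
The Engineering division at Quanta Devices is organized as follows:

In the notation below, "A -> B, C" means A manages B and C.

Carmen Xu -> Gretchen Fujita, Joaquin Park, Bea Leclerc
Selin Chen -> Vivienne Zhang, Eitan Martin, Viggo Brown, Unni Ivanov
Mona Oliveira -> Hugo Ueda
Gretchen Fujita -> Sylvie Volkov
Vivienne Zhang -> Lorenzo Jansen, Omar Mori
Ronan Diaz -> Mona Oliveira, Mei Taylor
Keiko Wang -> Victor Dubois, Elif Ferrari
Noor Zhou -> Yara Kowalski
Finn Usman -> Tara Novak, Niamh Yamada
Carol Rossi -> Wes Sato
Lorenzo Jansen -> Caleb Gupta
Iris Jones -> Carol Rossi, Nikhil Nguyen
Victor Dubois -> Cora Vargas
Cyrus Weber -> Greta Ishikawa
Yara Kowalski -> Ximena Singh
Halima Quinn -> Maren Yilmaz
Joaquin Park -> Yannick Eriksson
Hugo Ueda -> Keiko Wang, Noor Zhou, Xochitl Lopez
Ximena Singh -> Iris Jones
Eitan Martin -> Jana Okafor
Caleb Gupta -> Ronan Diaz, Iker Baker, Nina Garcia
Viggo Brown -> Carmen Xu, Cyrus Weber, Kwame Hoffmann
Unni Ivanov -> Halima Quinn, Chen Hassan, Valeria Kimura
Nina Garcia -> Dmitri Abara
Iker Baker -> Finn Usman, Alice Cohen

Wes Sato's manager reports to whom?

Iris Jones

Wes Sato reports to Carol Rossi, and Carol Rossi reports to Iris Jones. So Wes Sato's skip-level manager is Iris Jones.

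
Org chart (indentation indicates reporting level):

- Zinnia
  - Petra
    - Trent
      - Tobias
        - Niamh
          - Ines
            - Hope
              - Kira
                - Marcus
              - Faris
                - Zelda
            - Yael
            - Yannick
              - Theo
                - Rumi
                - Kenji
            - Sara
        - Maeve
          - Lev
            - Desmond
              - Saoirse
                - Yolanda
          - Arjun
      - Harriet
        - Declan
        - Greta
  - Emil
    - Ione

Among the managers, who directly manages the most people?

Direct-report counts: Zinnia has 2; Emil has 1; Petra has 1; Trent has 2; Harriet has 2; Tobias has 2; Maeve has 2; Lev has 1; Desmond has 1; Saoirse has 1; Niamh has 1; Ines has 4; Yannick has 1; Theo has 2; Hope has 2; Faris has 1; Kira has 1. The largest is 4, held by Ines.

Ines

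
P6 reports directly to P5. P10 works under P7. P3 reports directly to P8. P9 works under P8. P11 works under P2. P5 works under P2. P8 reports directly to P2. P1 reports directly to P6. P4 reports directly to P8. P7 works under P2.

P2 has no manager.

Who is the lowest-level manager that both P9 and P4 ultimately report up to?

P9's chain of managers is P8, P2. P4's chain of managers is P8, P2. The first manager that appears in both chains is P8.

P8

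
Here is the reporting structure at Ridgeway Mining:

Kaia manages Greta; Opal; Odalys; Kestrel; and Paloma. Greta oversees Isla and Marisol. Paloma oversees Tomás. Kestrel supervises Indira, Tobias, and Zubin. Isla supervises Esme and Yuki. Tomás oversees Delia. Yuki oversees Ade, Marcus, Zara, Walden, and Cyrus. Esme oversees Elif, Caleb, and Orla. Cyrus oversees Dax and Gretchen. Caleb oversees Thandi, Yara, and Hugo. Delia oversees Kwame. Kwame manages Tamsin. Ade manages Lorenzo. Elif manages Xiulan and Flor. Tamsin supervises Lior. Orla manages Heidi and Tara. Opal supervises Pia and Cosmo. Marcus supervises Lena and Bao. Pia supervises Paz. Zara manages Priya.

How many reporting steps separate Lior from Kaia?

6

Chain from Lior up to Kaia: Lior → Tamsin → Kwame → Delia → Tomás → Paloma → Kaia. That is 6 steps up, so Lior is 6 levels below Kaia.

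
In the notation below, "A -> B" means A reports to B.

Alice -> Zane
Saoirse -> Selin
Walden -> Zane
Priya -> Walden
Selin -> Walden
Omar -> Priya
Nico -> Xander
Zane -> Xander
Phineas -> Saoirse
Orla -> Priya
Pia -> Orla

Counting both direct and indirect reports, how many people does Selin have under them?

Selin directly manages Saoirse. Under Saoirse: Phineas (1). That's 2 in total.

2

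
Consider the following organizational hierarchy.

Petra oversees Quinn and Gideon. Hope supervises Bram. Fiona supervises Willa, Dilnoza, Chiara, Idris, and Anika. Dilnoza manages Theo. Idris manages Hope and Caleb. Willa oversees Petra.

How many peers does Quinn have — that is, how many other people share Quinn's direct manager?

1

Quinn reports to Petra. Petra's other direct reports are Gideon — 1 peer.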